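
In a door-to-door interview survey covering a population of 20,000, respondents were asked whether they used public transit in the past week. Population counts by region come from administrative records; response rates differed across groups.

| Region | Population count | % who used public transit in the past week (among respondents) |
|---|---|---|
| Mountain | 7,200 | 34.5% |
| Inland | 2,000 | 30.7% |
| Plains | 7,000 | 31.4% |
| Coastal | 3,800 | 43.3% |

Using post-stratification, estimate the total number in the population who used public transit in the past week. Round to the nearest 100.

Apply each group's respondent rate to its population count:
  Mountain: 7,200 × 34.5% = 2484
  Inland: 2,000 × 30.7% = 614
  Plains: 7,000 × 31.4% = 2198
  Coastal: 3,800 × 43.3% = 1645.4
Estimated total = 6941.4 → 6,900.

6,900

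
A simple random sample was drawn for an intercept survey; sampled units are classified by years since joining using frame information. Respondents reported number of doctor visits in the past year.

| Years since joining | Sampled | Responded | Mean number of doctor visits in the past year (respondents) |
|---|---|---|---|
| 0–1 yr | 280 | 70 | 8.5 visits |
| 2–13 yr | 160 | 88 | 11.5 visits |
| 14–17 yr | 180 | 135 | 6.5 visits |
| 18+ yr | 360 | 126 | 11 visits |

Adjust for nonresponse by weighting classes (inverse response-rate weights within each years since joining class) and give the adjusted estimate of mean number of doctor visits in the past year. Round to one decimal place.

Response rates by class: 0–1 yr 70/280 = 25%, 2–13 yr 88/160 = 55%, 14–17 yr 135/180 = 75%, 18+ yr 126/360 = 35%.
Weighting each respondent by the inverse class response rate inflates each class back to its sampled size, so the class weight is n_sampled:
  0–1 yr: 280 × 8.5 = 2380
  2–13 yr: 160 × 11.5 = 1840
  14–17 yr: 180 × 6.5 = 1170
  18+ yr: 360 × 11 = 3960
Adjusted estimate = 9350 / 980 = 9.54082 → 9.5.

9.5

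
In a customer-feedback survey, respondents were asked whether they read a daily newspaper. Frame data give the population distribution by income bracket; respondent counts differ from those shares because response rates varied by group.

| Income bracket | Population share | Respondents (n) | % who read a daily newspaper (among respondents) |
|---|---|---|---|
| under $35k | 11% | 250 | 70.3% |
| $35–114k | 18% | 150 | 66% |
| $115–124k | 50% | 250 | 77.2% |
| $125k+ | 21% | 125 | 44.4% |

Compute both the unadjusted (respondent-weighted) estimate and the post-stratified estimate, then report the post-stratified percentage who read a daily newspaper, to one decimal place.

67.5%

Without adjustment, the pooled respondent share is:
  (250/775)×70.3 + (150/775)×66 + (250/775)×77.2 + (125/775)×44.4 = 67.5161%
Reweighting by population income bracket shares:
  0.11×70.3 + 0.18×66 + 0.5×77.2 + 0.21×44.4 = 67.537%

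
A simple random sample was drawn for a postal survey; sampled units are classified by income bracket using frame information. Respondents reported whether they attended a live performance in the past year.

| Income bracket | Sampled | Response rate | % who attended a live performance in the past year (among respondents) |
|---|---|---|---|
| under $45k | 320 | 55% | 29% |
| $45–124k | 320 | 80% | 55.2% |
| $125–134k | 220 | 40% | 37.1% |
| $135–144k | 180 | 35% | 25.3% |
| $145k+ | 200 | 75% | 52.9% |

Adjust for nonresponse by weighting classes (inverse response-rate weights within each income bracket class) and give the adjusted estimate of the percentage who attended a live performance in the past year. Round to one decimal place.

40.5%

Inverse-response-rate weighting restores each class to its sampled count, so class totals weight by n_sampled:
  under $45k: 320 × 29 = 9280
  $45–124k: 320 × 55.2 = 17,664
  $125–134k: 220 × 37.1 = 8162
  $135–144k: 180 × 25.3 = 4554
  $145k+: 200 × 52.9 = 10,580
Adjusted estimate = 50,240 / 1,240 = 40.5161 → 40.5%.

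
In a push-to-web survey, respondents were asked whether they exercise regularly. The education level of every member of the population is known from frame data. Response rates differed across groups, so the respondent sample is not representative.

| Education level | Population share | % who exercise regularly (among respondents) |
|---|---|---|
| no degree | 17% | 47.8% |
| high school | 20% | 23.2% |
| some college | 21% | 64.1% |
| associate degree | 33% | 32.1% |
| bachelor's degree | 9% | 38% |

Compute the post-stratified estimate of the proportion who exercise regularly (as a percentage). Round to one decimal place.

Reweight to the known education level distribution:
  no degree: 0.17 × 47.8 = 8.126
  high school: 0.2 × 23.2 = 4.64
  some college: 0.21 × 64.1 = 13.461
  associate degree: 0.33 × 32.1 = 10.593
  bachelor's degree: 0.09 × 38 = 3.42
Post-stratified estimate = 40.24 → 40.2%.

40.2%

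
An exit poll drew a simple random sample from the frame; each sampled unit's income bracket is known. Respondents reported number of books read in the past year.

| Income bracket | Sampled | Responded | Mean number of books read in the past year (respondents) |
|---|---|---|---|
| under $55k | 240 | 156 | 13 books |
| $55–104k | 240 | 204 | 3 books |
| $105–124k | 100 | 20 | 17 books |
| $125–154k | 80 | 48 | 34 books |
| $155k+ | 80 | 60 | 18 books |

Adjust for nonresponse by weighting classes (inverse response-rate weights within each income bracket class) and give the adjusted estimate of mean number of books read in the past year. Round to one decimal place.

13.1

Response rates by class: under $55k 156/240 = 65%, $55–104k 204/240 = 85%, $105–124k 20/100 = 20%, $125–154k 48/80 = 60%, $155k+ 60/80 = 75%.
With weight = n_sampled/n_responded per class, the weighted class total is n_sampled:
  under $55k: 240 × 13 = 3120
  $55–104k: 240 × 3 = 720
  $105–124k: 100 × 17 = 1700
  $125–154k: 80 × 34 = 2720
  $155k+: 80 × 18 = 1440
Adjusted estimate = 9700 / 740 = 13.1081 → 13.1.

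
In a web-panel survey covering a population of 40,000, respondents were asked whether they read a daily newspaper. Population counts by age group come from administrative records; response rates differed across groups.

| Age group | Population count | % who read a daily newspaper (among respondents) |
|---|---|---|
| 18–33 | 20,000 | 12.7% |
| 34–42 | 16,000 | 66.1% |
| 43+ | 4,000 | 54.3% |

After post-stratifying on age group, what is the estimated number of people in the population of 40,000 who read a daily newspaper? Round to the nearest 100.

Each cell contributes its population count × the respondent rate:
  18–33: 20,000 × 12.7% = 2540
  34–42: 16,000 × 66.1% = 10,576
  43+: 4,000 × 54.3% = 2172
Estimated total = 15,288 → 15,300.

15,300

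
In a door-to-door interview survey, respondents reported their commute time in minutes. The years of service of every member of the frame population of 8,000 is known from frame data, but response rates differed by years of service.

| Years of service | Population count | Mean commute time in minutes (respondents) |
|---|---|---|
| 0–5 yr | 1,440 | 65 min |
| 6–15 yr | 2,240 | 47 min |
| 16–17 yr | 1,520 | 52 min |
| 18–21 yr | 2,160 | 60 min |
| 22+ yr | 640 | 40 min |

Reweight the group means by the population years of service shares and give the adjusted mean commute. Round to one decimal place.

Weight each group's respondent value by its population share:
  0–5 yr: (1,440/8,000) × 65 = 11.7
  6–15 yr: (2,240/8,000) × 47 = 13.16
  16–17 yr: (1,520/8,000) × 52 = 9.88
  18–21 yr: (2,160/8,000) × 60 = 16.2
  22+ yr: (640/8,000) × 40 = 3.2
Post-stratified estimate = 54.14 → 54.1.

54.1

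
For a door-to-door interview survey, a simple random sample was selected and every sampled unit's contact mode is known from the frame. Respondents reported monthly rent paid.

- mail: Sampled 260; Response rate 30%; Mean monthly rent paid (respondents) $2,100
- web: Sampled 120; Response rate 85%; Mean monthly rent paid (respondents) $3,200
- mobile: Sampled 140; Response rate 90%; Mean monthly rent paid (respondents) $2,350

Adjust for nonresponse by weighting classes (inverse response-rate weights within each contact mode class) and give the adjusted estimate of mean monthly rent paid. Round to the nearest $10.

$2,420

Each respondent's weight = sampled/responded in their class; summing within a class gives n_sampled, so:
  mail: 260 × 2100 = 546,000
  web: 120 × 3200 = 384,000
  mobile: 140 × 2350 = 329,000
Adjusted estimate = 1,259,000 / 520 = 2421.15 → $2,420.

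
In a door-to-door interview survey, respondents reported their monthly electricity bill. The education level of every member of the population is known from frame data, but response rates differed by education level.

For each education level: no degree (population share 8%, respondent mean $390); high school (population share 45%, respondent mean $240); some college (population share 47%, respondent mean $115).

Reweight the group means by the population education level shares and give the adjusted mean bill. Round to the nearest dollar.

$193

Reweight to the known education level distribution:
  no degree: 0.08 × 390 = 31.2
  high school: 0.45 × 240 = 108
  some college: 0.47 × 115 = 54.05
Post-stratified estimate = 193.25 → $193.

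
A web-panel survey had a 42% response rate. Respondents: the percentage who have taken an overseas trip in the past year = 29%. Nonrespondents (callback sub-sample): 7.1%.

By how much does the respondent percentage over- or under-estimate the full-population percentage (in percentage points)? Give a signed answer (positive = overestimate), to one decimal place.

Nonresponse fraction = 1 − 0.42 = 0.58.
Bias = (nonresponse fraction) × (respondent percentage − nonrespondent percentage)
     = 0.58 × (29 − 7.1) = 0.58 × 21.9 = 12.702.

+12.7 percentage points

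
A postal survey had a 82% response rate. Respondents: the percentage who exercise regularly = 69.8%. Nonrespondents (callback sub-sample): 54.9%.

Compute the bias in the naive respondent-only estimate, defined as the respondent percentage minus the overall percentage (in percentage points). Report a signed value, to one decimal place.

+2.7 percentage points

Nonresponse fraction = 1 − 0.82 = 0.18.
Bias = (nonresponse fraction) × (respondent percentage − nonrespondent percentage)
     = 0.18 × (69.8 − 54.9) = 0.18 × 14.9 = 2.682.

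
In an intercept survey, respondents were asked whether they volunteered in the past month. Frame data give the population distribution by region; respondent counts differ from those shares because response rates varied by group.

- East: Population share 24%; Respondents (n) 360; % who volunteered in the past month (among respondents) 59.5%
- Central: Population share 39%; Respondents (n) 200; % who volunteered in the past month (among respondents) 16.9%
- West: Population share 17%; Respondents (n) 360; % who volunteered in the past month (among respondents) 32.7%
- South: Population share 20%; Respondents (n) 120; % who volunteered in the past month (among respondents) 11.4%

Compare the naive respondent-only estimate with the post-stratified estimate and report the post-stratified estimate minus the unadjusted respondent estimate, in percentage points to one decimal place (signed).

Without adjustment, the pooled respondent share is:
  (360/1040)×59.5 + (200/1040)×16.9 + (360/1040)×32.7 + (120/1040)×11.4 = 36.4808%
Post-stratified estimate weights by population shares:
  0.24×59.5 + 0.39×16.9 + 0.17×32.7 + 0.2×11.4 = 28.71%
Difference = 28.71 − 36.4808 = -7.7708 pp.

-7.8 percentage points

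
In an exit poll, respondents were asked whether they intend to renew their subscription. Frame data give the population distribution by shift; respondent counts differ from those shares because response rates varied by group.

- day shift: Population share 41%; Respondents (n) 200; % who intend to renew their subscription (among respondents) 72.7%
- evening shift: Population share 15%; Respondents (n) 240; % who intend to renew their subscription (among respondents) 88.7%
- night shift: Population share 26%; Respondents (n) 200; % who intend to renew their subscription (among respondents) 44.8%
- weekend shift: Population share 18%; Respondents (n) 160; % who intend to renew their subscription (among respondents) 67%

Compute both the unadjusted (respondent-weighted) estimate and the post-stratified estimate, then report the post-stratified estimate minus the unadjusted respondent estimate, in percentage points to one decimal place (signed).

-2.6 percentage points

Without adjustment, the pooled respondent share is:
  (200/800)×72.7 + (240/800)×88.7 + (200/800)×44.8 + (160/800)×67 = 69.385%
Reweighting by population shift shares:
  0.41×72.7 + 0.15×88.7 + 0.26×44.8 + 0.18×67 = 66.82%
Difference = 66.82 − 69.385 = -2.565 pp.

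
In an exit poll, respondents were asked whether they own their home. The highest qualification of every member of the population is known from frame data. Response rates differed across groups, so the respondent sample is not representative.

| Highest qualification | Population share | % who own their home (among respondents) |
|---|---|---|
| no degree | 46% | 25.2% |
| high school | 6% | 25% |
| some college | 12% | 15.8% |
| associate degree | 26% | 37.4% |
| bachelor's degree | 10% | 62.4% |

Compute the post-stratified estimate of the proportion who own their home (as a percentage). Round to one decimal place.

31.0%

Reweight to the known highest qualification distribution:
  no degree: 0.46 × 25.2 = 11.592
  high school: 0.06 × 25 = 1.5
  some college: 0.12 × 15.8 = 1.896
  associate degree: 0.26 × 37.4 = 9.724
  bachelor's degree: 0.1 × 62.4 = 6.24
Post-stratified estimate = 30.952 → 31.0%.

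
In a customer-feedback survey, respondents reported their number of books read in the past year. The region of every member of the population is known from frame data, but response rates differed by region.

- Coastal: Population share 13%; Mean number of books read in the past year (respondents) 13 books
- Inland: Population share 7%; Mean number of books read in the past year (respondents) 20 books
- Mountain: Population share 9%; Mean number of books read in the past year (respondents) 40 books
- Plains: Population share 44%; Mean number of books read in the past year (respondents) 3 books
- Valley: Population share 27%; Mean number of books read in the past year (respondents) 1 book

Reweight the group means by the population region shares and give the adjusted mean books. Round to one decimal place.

Weight each group's respondent value by its population share:
  Coastal: 0.13 × 13 = 1.69
  Inland: 0.07 × 20 = 1.4
  Mountain: 0.09 × 40 = 3.6
  Plains: 0.44 × 3 = 1.32
  Valley: 0.27 × 1 = 0.27
Post-stratified estimate = 8.28 → 8.3.

8.3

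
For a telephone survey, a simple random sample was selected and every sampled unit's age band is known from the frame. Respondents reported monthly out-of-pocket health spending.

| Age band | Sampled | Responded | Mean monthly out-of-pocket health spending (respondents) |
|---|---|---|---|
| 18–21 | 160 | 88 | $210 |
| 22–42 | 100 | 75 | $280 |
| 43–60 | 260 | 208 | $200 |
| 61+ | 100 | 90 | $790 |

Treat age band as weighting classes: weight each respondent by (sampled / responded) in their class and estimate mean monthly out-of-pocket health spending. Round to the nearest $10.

$310

Class response rates: 18–21 88/160 = 55%, 22–42 75/100 = 75%, 43–60 208/260 = 80%, 61+ 90/100 = 90%.
With weight = n_sampled/n_responded per class, the weighted class total is n_sampled:
  18–21: 160 × 210 = 33,600
  22–42: 100 × 280 = 28,000
  43–60: 260 × 200 = 52,000
  61+: 100 × 790 = 79,000
Adjusted estimate = 192,600 / 620 = 310.645 → $310.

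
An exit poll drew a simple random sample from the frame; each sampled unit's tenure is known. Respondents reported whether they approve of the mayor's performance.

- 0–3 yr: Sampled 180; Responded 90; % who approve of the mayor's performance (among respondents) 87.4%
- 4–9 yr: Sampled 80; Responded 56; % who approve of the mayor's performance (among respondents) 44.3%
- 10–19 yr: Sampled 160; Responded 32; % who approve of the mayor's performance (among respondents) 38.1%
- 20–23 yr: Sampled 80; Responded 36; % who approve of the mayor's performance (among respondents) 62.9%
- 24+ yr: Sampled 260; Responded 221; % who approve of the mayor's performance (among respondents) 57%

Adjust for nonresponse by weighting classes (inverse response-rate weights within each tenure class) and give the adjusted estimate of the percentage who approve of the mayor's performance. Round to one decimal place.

Class response rates: 0–3 yr 90/180 = 50%, 4–9 yr 56/80 = 70%, 10–19 yr 32/160 = 20%, 20–23 yr 36/80 = 45%, 24+ yr 221/260 = 85%.
With weight = n_sampled/n_responded per class, the weighted class total is n_sampled:
  0–3 yr: 180 × 87.4 = 15732
  4–9 yr: 80 × 44.3 = 3544
  10–19 yr: 160 × 38.1 = 6096
  20–23 yr: 80 × 62.9 = 5032
  24+ yr: 260 × 57 = 14,820
Adjusted estimate = 45,224 / 760 = 59.5053 → 59.5%.

59.5%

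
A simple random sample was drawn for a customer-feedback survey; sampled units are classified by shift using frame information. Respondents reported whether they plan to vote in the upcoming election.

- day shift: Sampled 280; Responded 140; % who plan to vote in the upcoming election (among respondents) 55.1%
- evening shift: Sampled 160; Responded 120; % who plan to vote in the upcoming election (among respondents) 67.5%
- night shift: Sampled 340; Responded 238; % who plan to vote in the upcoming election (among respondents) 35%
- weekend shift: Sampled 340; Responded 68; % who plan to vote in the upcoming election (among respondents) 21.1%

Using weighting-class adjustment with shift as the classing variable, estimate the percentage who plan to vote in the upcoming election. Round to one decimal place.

Class response rates: day shift 140/280 = 50%, evening shift 120/160 = 75%, night shift 238/340 = 70%, weekend shift 68/340 = 20%.
Each respondent's weight = sampled/responded in their class; summing within a class gives n_sampled, so:
  day shift: 280 × 55.1 = 15,428
  evening shift: 160 × 67.5 = 10,800
  night shift: 340 × 35 = 11,900
  weekend shift: 340 × 21.1 = 7174
Adjusted estimate = 45,302 / 1,120 = 40.4482 → 40.4%.

40.4%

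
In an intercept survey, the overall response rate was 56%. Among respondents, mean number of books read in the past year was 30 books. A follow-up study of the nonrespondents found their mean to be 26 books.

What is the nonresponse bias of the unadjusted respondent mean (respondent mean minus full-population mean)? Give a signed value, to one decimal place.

Nonresponse fraction = 1 − 0.56 = 0.44.
Bias = (nonresponse fraction) × (respondent mean − nonrespondent mean)
     = 0.44 × (30 − 26) = 0.44 × 4 = 1.76.

+1.8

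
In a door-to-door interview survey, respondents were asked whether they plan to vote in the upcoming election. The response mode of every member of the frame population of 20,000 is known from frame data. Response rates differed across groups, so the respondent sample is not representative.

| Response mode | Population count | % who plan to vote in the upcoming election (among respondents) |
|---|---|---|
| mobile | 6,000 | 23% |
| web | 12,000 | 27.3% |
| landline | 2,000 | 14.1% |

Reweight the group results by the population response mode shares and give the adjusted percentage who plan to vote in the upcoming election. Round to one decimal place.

Post-stratification weights by population share, not respondent share:
  mobile: (6,000/20,000) × 23 = 6.9
  web: (12,000/20,000) × 27.3 = 16.38
  landline: (2,000/20,000) × 14.1 = 1.41
Post-stratified estimate = 24.69 → 24.7%.

24.7%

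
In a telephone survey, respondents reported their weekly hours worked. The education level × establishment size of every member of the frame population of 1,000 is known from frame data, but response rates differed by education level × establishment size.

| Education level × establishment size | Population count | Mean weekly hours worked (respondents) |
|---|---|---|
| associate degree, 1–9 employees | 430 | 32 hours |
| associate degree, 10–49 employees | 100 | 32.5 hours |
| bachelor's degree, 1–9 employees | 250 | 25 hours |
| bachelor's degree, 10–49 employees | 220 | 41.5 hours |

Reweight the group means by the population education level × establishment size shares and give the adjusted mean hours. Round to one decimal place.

32.4

Weight each group's respondent value by its population share:
  associate degree, 1–9 employees: (430/1,000) × 32 = 13.76
  associate degree, 10–49 employees: (100/1,000) × 32.5 = 3.25
  bachelor's degree, 1–9 employees: (250/1,000) × 25 = 6.25
  bachelor's degree, 10–49 employees: (220/1,000) × 41.5 = 9.13
Post-stratified estimate = 32.39 → 32.4.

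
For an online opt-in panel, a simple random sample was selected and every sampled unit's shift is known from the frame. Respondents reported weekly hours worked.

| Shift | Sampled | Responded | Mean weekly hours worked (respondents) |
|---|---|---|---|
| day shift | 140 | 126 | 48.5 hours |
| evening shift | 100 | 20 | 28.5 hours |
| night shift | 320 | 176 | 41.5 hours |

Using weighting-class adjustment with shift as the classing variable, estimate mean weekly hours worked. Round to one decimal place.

Class response rates: day shift 126/140 = 90%, evening shift 20/100 = 20%, night shift 176/320 = 55%.
Weighting each respondent by the inverse class response rate inflates each class back to its sampled size, so the class weight is n_sampled:
  day shift: 140 × 48.5 = 6790
  evening shift: 100 × 28.5 = 2850
  night shift: 320 × 41.5 = 13,280
Adjusted estimate = 22,920 / 560 = 40.9286 → 40.9.

40.9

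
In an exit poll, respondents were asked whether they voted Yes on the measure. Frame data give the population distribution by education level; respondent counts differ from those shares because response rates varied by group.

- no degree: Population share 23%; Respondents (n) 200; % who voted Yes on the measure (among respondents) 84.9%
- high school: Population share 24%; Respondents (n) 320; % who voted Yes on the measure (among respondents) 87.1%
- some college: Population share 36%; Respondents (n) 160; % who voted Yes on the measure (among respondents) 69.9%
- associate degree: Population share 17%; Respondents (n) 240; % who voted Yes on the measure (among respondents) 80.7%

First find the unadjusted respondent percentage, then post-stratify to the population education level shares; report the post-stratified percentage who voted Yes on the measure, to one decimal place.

79.3%

Unadjusted (pooled respondent) estimate weights by respondent counts:
  (200/920)×84.9 + (320/920)×87.1 + (160/920)×69.9 + (240/920)×80.7 = 81.9609%
Post-stratifying to population shares instead:
  0.23×84.9 + 0.24×87.1 + 0.36×69.9 + 0.17×80.7 = 79.314%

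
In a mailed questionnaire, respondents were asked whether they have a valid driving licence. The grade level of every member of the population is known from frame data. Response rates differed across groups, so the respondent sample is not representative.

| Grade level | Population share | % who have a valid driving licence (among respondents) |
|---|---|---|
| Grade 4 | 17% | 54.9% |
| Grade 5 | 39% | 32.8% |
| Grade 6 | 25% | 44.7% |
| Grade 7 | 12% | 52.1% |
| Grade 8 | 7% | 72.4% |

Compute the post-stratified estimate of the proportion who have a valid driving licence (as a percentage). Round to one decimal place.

Weight each group's respondent value by its population share:
  Grade 4: 0.17 × 54.9 = 9.333
  Grade 5: 0.39 × 32.8 = 12.792
  Grade 6: 0.25 × 44.7 = 11.175
  Grade 7: 0.12 × 52.1 = 6.252
  Grade 8: 0.07 × 72.4 = 5.068
Post-stratified estimate = 44.62 → 44.6%.

44.6%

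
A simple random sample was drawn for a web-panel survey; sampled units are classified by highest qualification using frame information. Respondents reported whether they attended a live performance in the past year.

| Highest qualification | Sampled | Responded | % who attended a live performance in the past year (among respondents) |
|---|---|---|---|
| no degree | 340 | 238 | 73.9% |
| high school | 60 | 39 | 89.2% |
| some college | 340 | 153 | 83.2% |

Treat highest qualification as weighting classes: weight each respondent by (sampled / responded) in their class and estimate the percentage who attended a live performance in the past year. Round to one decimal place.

79.4%

Response rates by class: no degree 238/340 = 70%, high school 39/60 = 65%, some college 153/340 = 45%.
Inverse-response-rate weighting restores each class to its sampled count, so class totals weight by n_sampled:
  no degree: 340 × 73.9 = 25126
  high school: 60 × 89.2 = 5352
  some college: 340 × 83.2 = 28,288
Adjusted estimate = 58,766 / 740 = 79.4135 → 79.4%.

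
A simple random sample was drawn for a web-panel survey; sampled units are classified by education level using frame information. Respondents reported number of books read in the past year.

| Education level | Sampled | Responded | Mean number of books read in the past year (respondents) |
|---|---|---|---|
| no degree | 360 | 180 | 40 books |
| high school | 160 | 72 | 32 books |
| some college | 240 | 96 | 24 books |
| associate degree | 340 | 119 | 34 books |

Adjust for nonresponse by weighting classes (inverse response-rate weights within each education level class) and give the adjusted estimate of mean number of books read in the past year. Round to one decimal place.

Class response rates: no degree 180/360 = 50%, high school 72/160 = 45%, some college 96/240 = 40%, associate degree 119/340 = 35%.
With weight = n_sampled/n_responded per class, the weighted class total is n_sampled:
  no degree: 360 × 40 = 14,400
  high school: 160 × 32 = 5120
  some college: 240 × 24 = 5760
  associate degree: 340 × 34 = 11,560
Adjusted estimate = 36,840 / 1,100 = 33.4909 → 33.5.

33.5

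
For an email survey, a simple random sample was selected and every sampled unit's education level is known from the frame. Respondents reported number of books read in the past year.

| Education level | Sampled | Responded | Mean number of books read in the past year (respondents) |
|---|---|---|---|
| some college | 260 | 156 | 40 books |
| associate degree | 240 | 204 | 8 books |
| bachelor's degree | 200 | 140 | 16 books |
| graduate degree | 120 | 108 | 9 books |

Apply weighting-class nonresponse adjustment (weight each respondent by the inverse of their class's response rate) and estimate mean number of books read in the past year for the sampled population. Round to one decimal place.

Response rates by class: some college 156/260 = 60%, associate degree 204/240 = 85%, bachelor's degree 140/200 = 70%, graduate degree 108/120 = 90%.
Inverse-response-rate weighting restores each class to its sampled count, so class totals weight by n_sampled:
  some college: 260 × 40 = 10,400
  associate degree: 240 × 8 = 1920
  bachelor's degree: 200 × 16 = 3200
  graduate degree: 120 × 9 = 1080
Adjusted estimate = 16,600 / 820 = 20.2439 → 20.2.

20.2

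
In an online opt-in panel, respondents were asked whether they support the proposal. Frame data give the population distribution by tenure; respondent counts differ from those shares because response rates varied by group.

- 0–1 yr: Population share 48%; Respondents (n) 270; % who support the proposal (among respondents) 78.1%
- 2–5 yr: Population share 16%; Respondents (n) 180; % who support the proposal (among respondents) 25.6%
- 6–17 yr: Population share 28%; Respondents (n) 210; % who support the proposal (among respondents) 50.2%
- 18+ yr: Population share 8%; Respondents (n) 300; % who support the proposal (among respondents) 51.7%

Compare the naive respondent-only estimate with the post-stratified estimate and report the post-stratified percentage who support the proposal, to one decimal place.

59.8%

Naive respondent-only estimate (weights = respondent counts):
  (270/960)×78.1 + (180/960)×25.6 + (210/960)×50.2 + (300/960)×51.7 = 53.9031%
Post-stratified estimate weights by population shares:
  0.48×78.1 + 0.16×25.6 + 0.28×50.2 + 0.08×51.7 = 59.776%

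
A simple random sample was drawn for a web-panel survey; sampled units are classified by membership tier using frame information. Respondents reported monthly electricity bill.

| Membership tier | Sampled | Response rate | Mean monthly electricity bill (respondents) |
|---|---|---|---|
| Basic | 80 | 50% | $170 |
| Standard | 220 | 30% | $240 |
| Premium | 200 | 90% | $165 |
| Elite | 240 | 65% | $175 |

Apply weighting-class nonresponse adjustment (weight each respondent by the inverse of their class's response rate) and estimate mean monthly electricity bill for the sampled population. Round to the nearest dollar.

$191

Inverse-response-rate weighting restores each class to its sampled count, so class totals weight by n_sampled:
  Basic: 80 × 170 = 13,600
  Standard: 220 × 240 = 52,800
  Premium: 200 × 165 = 33,000
  Elite: 240 × 175 = 42,000
Adjusted estimate = 141,400 / 740 = 191.081 → $191.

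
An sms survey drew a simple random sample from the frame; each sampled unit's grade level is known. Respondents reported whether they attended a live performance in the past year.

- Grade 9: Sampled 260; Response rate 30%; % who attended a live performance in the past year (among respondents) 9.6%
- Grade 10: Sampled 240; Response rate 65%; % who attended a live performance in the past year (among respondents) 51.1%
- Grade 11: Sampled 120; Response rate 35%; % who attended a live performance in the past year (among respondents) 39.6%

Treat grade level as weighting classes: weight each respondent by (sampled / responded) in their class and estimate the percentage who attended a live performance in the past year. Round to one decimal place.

31.5%

With weight = n_sampled/n_responded per class, the weighted class total is n_sampled:
  Grade 9: 260 × 9.6 = 2496
  Grade 10: 240 × 51.1 = 12,264
  Grade 11: 120 × 39.6 = 4752
Adjusted estimate = 19,512 / 620 = 31.471 → 31.5%.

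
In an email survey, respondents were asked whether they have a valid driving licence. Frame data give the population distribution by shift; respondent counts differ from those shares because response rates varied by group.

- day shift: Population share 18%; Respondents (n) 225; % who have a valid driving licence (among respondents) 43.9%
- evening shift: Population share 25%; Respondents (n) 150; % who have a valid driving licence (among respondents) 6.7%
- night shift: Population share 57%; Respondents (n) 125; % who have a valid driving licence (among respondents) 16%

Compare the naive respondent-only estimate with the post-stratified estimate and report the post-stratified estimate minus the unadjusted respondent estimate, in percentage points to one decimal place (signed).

-7.1 percentage points

Without adjustment, the pooled respondent share is:
  (225/500)×43.9 + (150/500)×6.7 + (125/500)×16 = 25.765%
Reweighting by population shift shares:
  0.18×43.9 + 0.25×6.7 + 0.57×16 = 18.697%
Difference = 18.697 − 25.765 = -7.068 pp.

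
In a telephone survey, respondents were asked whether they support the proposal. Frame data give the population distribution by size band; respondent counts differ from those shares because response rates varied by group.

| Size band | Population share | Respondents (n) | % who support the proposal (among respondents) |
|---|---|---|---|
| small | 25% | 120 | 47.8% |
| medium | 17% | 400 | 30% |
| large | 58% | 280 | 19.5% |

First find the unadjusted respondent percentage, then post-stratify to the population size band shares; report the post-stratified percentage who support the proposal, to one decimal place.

Without adjustment, the pooled respondent share is:
  (120/800)×47.8 + (400/800)×30 + (280/800)×19.5 = 28.995%
Post-stratifying to population shares instead:
  0.25×47.8 + 0.17×30 + 0.58×19.5 = 28.36%

28.4%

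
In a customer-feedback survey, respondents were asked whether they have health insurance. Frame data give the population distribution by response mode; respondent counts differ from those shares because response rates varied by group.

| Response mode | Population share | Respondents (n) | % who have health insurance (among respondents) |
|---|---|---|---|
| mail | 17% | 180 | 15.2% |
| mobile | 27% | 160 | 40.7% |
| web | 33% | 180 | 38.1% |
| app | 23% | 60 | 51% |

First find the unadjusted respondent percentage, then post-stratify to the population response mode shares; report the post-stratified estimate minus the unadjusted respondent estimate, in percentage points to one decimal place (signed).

+4.8 percentage points

Unadjusted (pooled respondent) estimate weights by respondent counts:
  (180/580)×15.2 + (160/580)×40.7 + (180/580)×38.1 + (60/580)×51 = 33.0448%
Reweighting by population response mode shares:
  0.17×15.2 + 0.27×40.7 + 0.33×38.1 + 0.23×51 = 37.876%
Difference = 37.876 − 33.0448 = 4.8312 pp.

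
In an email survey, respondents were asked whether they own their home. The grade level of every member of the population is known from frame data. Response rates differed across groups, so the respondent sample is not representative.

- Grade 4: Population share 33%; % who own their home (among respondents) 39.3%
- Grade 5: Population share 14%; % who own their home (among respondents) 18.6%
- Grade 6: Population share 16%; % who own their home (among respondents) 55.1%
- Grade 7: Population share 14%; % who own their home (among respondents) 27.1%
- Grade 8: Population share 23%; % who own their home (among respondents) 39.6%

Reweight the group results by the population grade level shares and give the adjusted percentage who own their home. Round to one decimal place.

37.3%

Weight each group's respondent value by its population share:
  Grade 4: 0.33 × 39.3 = 12.969
  Grade 5: 0.14 × 18.6 = 2.604
  Grade 6: 0.16 × 55.1 = 8.816
  Grade 7: 0.14 × 27.1 = 3.794
  Grade 8: 0.23 × 39.6 = 9.108
Post-stratified estimate = 37.291 → 37.3%.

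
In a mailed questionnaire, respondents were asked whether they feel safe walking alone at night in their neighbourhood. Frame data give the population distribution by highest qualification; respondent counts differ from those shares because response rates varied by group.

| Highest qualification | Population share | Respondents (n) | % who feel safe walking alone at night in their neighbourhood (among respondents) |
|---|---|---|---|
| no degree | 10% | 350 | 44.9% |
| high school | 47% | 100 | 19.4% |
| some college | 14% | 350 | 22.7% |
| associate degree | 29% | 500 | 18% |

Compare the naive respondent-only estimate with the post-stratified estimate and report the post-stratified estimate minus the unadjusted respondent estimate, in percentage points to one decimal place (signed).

Without adjustment, the pooled respondent share is:
  (350/1300)×44.9 + (100/1300)×19.4 + (350/1300)×22.7 + (500/1300)×18 = 26.6154%
Reweighting by population highest qualification shares:
  0.1×44.9 + 0.47×19.4 + 0.14×22.7 + 0.29×18 = 22.006%
Difference = 22.006 − 26.6154 = -4.6094 pp.

-4.6 percentage points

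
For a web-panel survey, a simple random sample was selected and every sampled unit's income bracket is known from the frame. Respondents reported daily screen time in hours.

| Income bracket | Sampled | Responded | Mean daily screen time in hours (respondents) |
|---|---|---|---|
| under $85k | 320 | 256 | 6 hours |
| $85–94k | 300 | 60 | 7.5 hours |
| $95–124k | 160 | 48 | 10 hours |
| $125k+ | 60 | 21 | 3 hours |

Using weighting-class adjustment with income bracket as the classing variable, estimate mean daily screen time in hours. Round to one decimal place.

7.1

Response rates by class: under $85k 256/320 = 80%, $85–94k 60/300 = 20%, $95–124k 48/160 = 30%, $125k+ 21/60 = 35%.
Each respondent's weight = sampled/responded in their class; summing within a class gives n_sampled, so:
  under $85k: 320 × 6 = 1920
  $85–94k: 300 × 7.5 = 2250
  $95–124k: 160 × 10 = 1600
  $125k+: 60 × 3 = 180
Adjusted estimate = 5950 / 840 = 7.08333 → 7.1.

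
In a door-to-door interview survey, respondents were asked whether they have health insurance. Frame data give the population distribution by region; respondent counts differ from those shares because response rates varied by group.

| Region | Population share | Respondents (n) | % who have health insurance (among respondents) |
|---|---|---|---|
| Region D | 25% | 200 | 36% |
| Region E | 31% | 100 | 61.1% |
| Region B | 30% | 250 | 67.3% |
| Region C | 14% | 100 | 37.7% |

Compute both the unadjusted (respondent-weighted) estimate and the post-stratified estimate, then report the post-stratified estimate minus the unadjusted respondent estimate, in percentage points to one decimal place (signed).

Naive respondent-only estimate (weights = respondent counts):
  (200/650)×36 + (100/650)×61.1 + (250/650)×67.3 + (100/650)×37.7 = 52.1615%
Reweighting by population region shares:
  0.25×36 + 0.31×61.1 + 0.3×67.3 + 0.14×37.7 = 53.409%
Difference = 53.409 − 52.1615 = 1.2475 pp.

+1.2 percentage points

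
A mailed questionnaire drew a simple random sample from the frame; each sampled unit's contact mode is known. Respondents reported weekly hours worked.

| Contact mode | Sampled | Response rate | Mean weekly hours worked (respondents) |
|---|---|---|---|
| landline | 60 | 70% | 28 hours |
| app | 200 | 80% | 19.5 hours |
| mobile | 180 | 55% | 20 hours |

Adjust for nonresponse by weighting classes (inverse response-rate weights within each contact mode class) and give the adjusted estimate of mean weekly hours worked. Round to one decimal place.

20.9

Each respondent's weight = sampled/responded in their class; summing within a class gives n_sampled, so:
  landline: 60 × 28 = 1680
  app: 200 × 19.5 = 3900
  mobile: 180 × 20 = 3600
Adjusted estimate = 9180 / 440 = 20.8636 → 20.9.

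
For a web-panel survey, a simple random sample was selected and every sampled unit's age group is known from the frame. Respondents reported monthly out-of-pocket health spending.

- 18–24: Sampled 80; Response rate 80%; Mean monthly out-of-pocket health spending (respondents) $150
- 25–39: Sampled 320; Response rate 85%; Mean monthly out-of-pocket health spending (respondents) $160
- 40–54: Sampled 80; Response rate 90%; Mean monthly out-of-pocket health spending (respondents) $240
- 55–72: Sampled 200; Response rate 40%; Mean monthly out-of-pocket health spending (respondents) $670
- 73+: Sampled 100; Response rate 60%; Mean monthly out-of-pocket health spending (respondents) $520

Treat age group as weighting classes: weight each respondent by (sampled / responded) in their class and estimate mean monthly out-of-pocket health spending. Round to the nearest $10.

$340

Weighting each respondent by the inverse class response rate inflates each class back to its sampled size, so the class weight is n_sampled:
  18–24: 80 × 150 = 12,000
  25–39: 320 × 160 = 51,200
  40–54: 80 × 240 = 19,200
  55–72: 200 × 670 = 134,000
  73+: 100 × 520 = 52,000
Adjusted estimate = 268,400 / 780 = 344.103 → $340.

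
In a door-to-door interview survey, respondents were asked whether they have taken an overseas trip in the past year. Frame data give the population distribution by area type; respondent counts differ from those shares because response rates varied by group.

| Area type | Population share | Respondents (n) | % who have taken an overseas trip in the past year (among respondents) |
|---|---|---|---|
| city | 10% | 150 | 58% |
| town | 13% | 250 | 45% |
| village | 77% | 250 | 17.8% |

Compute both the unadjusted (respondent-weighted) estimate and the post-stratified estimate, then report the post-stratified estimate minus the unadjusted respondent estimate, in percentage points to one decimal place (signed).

-12.2 percentage points

Unadjusted (pooled respondent) estimate weights by respondent counts:
  (150/650)×58 + (250/650)×45 + (250/650)×17.8 = 37.5385%
Post-stratified estimate weights by population shares:
  0.1×58 + 0.13×45 + 0.77×17.8 = 25.356%
Difference = 25.356 − 37.5385 = -12.1825 pp.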